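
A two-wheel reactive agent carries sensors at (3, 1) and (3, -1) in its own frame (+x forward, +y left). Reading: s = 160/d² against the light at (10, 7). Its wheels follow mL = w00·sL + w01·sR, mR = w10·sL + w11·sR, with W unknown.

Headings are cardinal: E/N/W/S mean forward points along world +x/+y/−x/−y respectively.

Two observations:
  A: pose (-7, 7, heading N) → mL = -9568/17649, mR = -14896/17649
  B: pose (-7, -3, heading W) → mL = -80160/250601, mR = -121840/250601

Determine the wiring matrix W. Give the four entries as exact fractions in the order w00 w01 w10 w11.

obs A: pose=(-7,7,N) → sL=160/333, sR=32/53, mL=-9568/17649, mR=-14896/17649
obs B: pose=(-7,-3,W) → sL=160/521, sR=160/481, mL=-80160/250601, mR=-121840/250601
sensor matrix S = [[160/333, 32/53], [160/521, 160/481]]; det S = -113192960/4422857049
solve [mL_A; mL_B] = S·[w00; w01] and [mR_A; mR_B] = S·[w10; w11]:
  w00 = -1/2, w01 = -1/2, w10 = -1/2, w11 = -1

-1/2 -1/2 -1/2 -1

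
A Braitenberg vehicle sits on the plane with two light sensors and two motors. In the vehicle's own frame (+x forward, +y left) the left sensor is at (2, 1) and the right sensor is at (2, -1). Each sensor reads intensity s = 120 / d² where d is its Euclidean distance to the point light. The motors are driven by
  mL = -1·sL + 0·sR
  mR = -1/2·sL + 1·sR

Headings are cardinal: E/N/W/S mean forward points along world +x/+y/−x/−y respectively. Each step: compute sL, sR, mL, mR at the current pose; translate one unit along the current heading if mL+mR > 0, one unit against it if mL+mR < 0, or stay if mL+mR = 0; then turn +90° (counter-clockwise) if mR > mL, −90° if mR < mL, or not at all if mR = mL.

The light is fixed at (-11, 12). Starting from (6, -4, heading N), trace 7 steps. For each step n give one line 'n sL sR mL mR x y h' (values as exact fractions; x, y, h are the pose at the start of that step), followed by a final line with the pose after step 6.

0 30/113 3/13 -30/113 144/1469 6 -4 N
1 40/183 120/481 -40/183 12340/88023 6 -5 W
2 60/361 12/65 -60/361 2382/23465 7 -5 S
3 24/125 120/689 -24/125 6732/86125 7 -4 E
4 30/113 3/13 -30/113 144/1469 6 -4 N
5 40/183 120/481 -40/183 12340/88023 6 -5 W
6 60/361 12/65 -60/361 2382/23465 7 -5 S
final 7 -4 E

n=0: pose=(6,-4,N); sL=30/113, sR=3/13; mL=-30/113, mR=144/1469; mL+mR=-246/1469 → advance -1; mR−mL=534/1469 → turn +1·90°
n=1: pose=(6,-5,W); sL=40/183, sR=120/481; mL=-40/183, mR=12340/88023; mL+mR=-2300/29341 → advance -1; mR−mL=31580/88023 → turn +1·90°
n=2: pose=(7,-5,S); sL=60/361, sR=12/65; mL=-60/361, mR=2382/23465; mL+mR=-1518/23465 → advance -1; mR−mL=6282/23465 → turn +1·90°
n=3: pose=(7,-4,E); sL=24/125, sR=120/689; mL=-24/125, mR=6732/86125; mL+mR=-9804/86125 → advance -1; mR−mL=23268/86125 → turn +1·90°
n=4: pose=(6,-4,N); sL=30/113, sR=3/13; mL=-30/113, mR=144/1469; mL+mR=-246/1469 → advance -1; mR−mL=534/1469 → turn +1·90°
n=5: pose=(6,-5,W); sL=40/183, sR=120/481; mL=-40/183, mR=12340/88023; mL+mR=-2300/29341 → advance -1; mR−mL=31580/88023 → turn +1·90°
n=6: pose=(7,-5,S); sL=60/361, sR=12/65; mL=-60/361, mR=2382/23465; mL+mR=-1518/23465 → advance -1; mR−mL=6282/23465 → turn +1·90°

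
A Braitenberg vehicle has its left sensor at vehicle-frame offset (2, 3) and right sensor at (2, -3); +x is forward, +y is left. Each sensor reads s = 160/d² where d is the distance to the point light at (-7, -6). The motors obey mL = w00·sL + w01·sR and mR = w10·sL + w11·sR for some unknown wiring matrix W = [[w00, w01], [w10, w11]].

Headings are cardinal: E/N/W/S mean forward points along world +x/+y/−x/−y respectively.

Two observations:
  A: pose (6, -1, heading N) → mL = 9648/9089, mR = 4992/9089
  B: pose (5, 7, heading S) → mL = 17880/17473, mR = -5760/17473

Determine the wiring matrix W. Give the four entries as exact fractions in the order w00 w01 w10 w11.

1/2 1 1 -1

obs A: pose=(6,-1,N) → sL=160/149, sR=32/61, mL=9648/9089, mR=4992/9089
obs B: pose=(5,7,S) → sL=80/173, sR=80/101, mL=17880/17473, mR=-5760/17473
sensor matrix S = [[160/149, 32/61], [80/173, 80/101]]; det S = 96552960/158812097
solve [mL_A; mL_B] = S·[w00; w01] and [mR_A; mR_B] = S·[w10; w11]:
  w00 = 1/2, w01 = 1, w10 = 1, w11 = -1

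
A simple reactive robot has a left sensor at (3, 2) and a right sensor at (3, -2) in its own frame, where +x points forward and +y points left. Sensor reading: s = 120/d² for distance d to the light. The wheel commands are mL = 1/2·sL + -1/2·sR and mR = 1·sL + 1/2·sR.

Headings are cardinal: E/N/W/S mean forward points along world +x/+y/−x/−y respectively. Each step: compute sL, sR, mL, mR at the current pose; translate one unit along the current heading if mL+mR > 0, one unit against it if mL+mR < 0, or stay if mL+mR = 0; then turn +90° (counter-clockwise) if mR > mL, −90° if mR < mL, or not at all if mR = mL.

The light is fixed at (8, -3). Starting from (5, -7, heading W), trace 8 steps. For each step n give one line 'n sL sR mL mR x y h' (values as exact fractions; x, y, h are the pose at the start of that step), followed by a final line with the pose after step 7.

0 5/3 3 -2/3 19/6 5 -7 W
1 120/53 24/17 384/901 2676/901 4 -7 S
2 12 12/5 24/5 66/5 4 -8 E
3 120/29 24 -288/29 468/29 5 -8 N
4 5/3 3 -2/3 19/6 5 -7 W
5 120/53 24/17 384/901 2676/901 4 -7 S
6 12 12/5 24/5 66/5 4 -8 E
7 120/29 24 -288/29 468/29 5 -8 N
final 5 -7 W

n=0: pose=(5,-7,W); sL=5/3, sR=3; mL=-2/3, mR=19/6; mL+mR=5/2 → advance +1; mR−mL=23/6 → turn +1·90°
n=1: pose=(4,-7,S); sL=120/53, sR=24/17; mL=384/901, mR=2676/901; mL+mR=180/53 → advance +1; mR−mL=2292/901 → turn +1·90°
n=2: pose=(4,-8,E); sL=12, sR=12/5; mL=24/5, mR=66/5; mL+mR=18 → advance +1; mR−mL=42/5 → turn +1·90°
n=3: pose=(5,-8,N); sL=120/29, sR=24; mL=-288/29, mR=468/29; mL+mR=180/29 → advance +1; mR−mL=756/29 → turn +1·90°
n=4: pose=(5,-7,W); sL=5/3, sR=3; mL=-2/3, mR=19/6; mL+mR=5/2 → advance +1; mR−mL=23/6 → turn +1·90°
n=5: pose=(4,-7,S); sL=120/53, sR=24/17; mL=384/901, mR=2676/901; mL+mR=180/53 → advance +1; mR−mL=2292/901 → turn +1·90°
n=6: pose=(4,-8,E); sL=12, sR=12/5; mL=24/5, mR=66/5; mL+mR=18 → advance +1; mR−mL=42/5 → turn +1·90°
n=7: pose=(5,-8,N); sL=120/29, sR=24; mL=-288/29, mR=468/29; mL+mR=180/29 → advance +1; mR−mL=756/29 → turn +1·90°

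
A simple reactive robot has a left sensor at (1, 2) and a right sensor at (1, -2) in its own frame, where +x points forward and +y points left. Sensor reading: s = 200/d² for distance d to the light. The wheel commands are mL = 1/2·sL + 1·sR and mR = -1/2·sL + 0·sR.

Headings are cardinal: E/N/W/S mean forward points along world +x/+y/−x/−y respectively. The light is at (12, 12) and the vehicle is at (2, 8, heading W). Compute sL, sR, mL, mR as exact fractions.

left sensor world pos  = (1, 6); dL² = 157
right sensor world pos = (1, 10); dR² = 125
sL = 200/157 = 200/157
sR = 200/125 = 8/5
mL = 1/2·sL + 1·sR = 1756/785
mR = -1/2·sL + 0·sR = -100/157

200/157 8/5 1756/785 -100/157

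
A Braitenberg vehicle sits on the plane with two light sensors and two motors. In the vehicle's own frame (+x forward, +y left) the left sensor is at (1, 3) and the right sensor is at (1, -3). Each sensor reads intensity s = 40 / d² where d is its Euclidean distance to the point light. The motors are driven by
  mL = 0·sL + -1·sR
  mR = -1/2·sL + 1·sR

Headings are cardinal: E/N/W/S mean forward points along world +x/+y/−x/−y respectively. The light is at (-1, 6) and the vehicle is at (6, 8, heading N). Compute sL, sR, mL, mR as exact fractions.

left sensor world pos  = (3, 9); dL² = 25
right sensor world pos = (9, 9); dR² = 109
sL = 40/25 = 8/5
sR = 40/109 = 40/109
mL = 0·sL + -1·sR = -40/109
mR = -1/2·sL + 1·sR = -236/545

8/5 40/109 -40/109 -236/545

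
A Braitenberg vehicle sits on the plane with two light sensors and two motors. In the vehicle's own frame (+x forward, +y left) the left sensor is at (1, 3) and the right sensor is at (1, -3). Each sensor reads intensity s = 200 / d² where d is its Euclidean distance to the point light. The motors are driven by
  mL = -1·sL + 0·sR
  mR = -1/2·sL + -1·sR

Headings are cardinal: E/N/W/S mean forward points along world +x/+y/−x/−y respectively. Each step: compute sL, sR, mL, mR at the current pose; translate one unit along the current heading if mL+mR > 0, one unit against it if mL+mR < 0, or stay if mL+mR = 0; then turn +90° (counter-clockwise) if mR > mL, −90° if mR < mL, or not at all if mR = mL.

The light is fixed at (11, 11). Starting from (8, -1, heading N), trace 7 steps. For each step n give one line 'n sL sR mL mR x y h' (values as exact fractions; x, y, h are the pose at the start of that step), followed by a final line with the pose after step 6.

0 200/157 200/121 -200/157 -43500/18997 8 -1 N
1 25/13 10/13 -25/13 -45/26 8 -2 E
2 200/193 40/29 -200/193 -10620/5597 7 -2 N
3 20/13 100/149 -20/13 -2790/1937 7 -3 E
4 200/233 200/173 -200/233 -63900/40309 6 -3 N
5 5/4 10/17 -5/4 -165/136 6 -4 E
6 200/277 40/41 -200/277 -15180/11357 5 -4 N
final 5 -5 E

n=0: pose=(8,-1,N); sL=200/157, sR=200/121; mL=-200/157, mR=-43500/18997; mL+mR=-67700/18997 → advance -1; mR−mL=-19300/18997 → turn -1·90°
n=1: pose=(8,-2,E); sL=25/13, sR=10/13; mL=-25/13, mR=-45/26; mL+mR=-95/26 → advance -1; mR−mL=5/26 → turn +1·90°
n=2: pose=(7,-2,N); sL=200/193, sR=40/29; mL=-200/193, mR=-10620/5597; mL+mR=-16420/5597 → advance -1; mR−mL=-4820/5597 → turn -1·90°
n=3: pose=(7,-3,E); sL=20/13, sR=100/149; mL=-20/13, mR=-2790/1937; mL+mR=-5770/1937 → advance -1; mR−mL=190/1937 → turn +1·90°
n=4: pose=(6,-3,N); sL=200/233, sR=200/173; mL=-200/233, mR=-63900/40309; mL+mR=-98500/40309 → advance -1; mR−mL=-29300/40309 → turn -1·90°
n=5: pose=(6,-4,E); sL=5/4, sR=10/17; mL=-5/4, mR=-165/136; mL+mR=-335/136 → advance -1; mR−mL=5/136 → turn +1·90°
n=6: pose=(5,-4,N); sL=200/277, sR=40/41; mL=-200/277, mR=-15180/11357; mL+mR=-23380/11357 → advance -1; mR−mL=-6980/11357 → turn -1·90°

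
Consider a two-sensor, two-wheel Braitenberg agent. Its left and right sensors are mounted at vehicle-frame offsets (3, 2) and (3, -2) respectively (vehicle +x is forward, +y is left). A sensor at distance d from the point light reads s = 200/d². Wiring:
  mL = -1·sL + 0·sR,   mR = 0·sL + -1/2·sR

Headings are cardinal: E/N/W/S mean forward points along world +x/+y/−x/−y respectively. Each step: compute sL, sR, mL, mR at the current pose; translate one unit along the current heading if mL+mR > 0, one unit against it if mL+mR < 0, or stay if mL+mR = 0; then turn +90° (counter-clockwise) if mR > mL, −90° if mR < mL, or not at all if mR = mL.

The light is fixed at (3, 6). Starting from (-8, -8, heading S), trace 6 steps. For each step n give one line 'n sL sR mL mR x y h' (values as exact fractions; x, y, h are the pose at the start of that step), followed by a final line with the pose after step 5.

0 20/37 100/229 -20/37 -50/229 -8 -8 S
1 40/37 200/289 -40/37 -100/289 -8 -7 E
2 25/37 1 -25/37 -1/2 -9 -7 N
3 200/481 200/369 -200/481 -100/369 -9 -8 W
4 20/37 100/229 -20/37 -50/229 -8 -8 S
5 40/37 200/289 -40/37 -100/289 -8 -7 E
final -9 -7 N

n=0: pose=(-8,-8,S); sL=20/37, sR=100/229; mL=-20/37, mR=-50/229; mL+mR=-6430/8473 → advance -1; mR−mL=2730/8473 → turn +1·90°
n=1: pose=(-8,-7,E); sL=40/37, sR=200/289; mL=-40/37, mR=-100/289; mL+mR=-15260/10693 → advance -1; mR−mL=7860/10693 → turn +1·90°
n=2: pose=(-9,-7,N); sL=25/37, sR=1; mL=-25/37, mR=-1/2; mL+mR=-87/74 → advance -1; mR−mL=13/74 → turn +1·90°
n=3: pose=(-9,-8,W); sL=200/481, sR=200/369; mL=-200/481, mR=-100/369; mL+mR=-121900/177489 → advance -1; mR−mL=25700/177489 → turn +1·90°
n=4: pose=(-8,-8,S); sL=20/37, sR=100/229; mL=-20/37, mR=-50/229; mL+mR=-6430/8473 → advance -1; mR−mL=2730/8473 → turn +1·90°
n=5: pose=(-8,-7,E); sL=40/37, sR=200/289; mL=-40/37, mR=-100/289; mL+mR=-15260/10693 → advance -1; mR−mL=7860/10693 → turn +1·90°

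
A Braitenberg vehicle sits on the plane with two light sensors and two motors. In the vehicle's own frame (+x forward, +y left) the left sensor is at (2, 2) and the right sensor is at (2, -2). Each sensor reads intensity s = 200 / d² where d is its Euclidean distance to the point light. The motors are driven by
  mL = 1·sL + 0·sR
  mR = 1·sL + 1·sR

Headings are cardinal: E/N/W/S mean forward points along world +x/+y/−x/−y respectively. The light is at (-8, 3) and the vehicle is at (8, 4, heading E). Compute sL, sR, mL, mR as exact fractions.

200/333 8/13 200/333 5264/4329

left sensor world pos  = (10, 6); dL² = 333
right sensor world pos = (10, 2); dR² = 325
sL = 200/333 = 200/333
sR = 200/325 = 8/13
mL = 1·sL + 0·sR = 200/333
mR = 1·sL + 1·sR = 5264/4329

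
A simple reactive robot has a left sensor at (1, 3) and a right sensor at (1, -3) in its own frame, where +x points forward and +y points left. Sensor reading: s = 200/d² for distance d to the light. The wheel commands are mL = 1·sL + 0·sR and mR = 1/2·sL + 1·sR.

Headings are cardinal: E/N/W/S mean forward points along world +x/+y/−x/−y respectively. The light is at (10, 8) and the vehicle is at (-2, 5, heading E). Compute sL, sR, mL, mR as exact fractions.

200/121 200/157 200/121 39900/18997

left sensor world pos  = (-1, 8); dL² = 121
right sensor world pos = (-1, 2); dR² = 157
sL = 200/121 = 200/121
sR = 200/157 = 200/157
mL = 1·sL + 0·sR = 200/121
mR = 1/2·sL + 1·sR = 39900/18997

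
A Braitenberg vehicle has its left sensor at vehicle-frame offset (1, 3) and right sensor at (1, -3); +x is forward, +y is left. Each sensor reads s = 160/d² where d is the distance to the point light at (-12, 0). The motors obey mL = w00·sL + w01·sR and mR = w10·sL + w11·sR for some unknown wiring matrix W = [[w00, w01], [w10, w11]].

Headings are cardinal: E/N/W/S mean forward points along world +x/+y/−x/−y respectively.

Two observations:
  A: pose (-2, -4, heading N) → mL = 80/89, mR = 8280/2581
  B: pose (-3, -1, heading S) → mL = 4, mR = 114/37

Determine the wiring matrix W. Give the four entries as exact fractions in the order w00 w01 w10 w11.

obs A: pose=(-2,-4,N) → sL=80/29, sR=80/89, mL=80/89, mR=8280/2581
obs B: pose=(-3,-1,S) → sL=40/37, sR=4, mL=4, mR=114/37
sensor matrix S = [[80/29, 80/89], [40/37, 4]]; det S = 960960/95497
solve [mL_A; mL_B] = S·[w00; w01] and [mR_A; mR_B] = S·[w10; w11]:
  w00 = 0, w01 = 1, w10 = 1, w11 = 1/2

0 1 1 1/2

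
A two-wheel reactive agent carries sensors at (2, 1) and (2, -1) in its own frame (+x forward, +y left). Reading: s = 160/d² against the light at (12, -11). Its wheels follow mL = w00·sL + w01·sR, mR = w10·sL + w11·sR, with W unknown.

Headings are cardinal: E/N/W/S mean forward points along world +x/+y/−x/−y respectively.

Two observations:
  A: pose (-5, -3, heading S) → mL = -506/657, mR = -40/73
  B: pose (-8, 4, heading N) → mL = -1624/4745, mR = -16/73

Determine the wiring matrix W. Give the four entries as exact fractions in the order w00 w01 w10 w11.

-1 -1/2 -1 0

obs A: pose=(-5,-3,S) → sL=40/73, sR=4/9, mL=-506/657, mR=-40/73
obs B: pose=(-8,4,N) → sL=16/73, sR=16/65, mL=-1624/4745, mR=-16/73
sensor matrix S = [[40/73, 4/9], [16/73, 16/65]]; det S = 320/8541
solve [mL_A; mL_B] = S·[w00; w01] and [mR_A; mR_B] = S·[w10; w11]:
  w00 = -1, w01 = -1/2, w10 = -1, w11 = 0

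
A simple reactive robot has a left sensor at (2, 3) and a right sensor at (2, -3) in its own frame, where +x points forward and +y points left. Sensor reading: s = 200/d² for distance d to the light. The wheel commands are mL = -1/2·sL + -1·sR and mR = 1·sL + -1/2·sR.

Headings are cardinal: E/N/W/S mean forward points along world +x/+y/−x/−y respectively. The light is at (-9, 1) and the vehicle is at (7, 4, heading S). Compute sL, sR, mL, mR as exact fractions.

left sensor world pos  = (10, 2); dL² = 362
right sensor world pos = (4, 2); dR² = 170
sL = 200/362 = 100/181
sR = 200/170 = 20/17
mL = -1/2·sL + -1·sR = -4470/3077
mR = 1·sL + -1/2·sR = -110/3077

100/181 20/17 -4470/3077 -110/3077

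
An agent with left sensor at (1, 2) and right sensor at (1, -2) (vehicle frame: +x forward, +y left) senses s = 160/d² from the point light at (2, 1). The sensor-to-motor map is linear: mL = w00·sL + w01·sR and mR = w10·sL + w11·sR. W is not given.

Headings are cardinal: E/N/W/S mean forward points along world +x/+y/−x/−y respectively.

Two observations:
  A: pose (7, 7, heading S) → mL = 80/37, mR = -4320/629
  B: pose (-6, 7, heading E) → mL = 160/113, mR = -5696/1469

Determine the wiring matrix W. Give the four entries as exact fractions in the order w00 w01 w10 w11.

1 0 -1 -1

obs A: pose=(7,7,S) → sL=80/37, sR=80/17, mL=80/37, mR=-4320/629
obs B: pose=(-6,7,E) → sL=160/113, sR=32/13, mL=160/113, mR=-5696/1469
sensor matrix S = [[80/37, 80/17], [160/113, 32/13]]; det S = -1239040/924001
solve [mL_A; mL_B] = S·[w00; w01] and [mR_A; mR_B] = S·[w10; w11]:
  w00 = 1, w01 = 0, w10 = -1, w11 = -1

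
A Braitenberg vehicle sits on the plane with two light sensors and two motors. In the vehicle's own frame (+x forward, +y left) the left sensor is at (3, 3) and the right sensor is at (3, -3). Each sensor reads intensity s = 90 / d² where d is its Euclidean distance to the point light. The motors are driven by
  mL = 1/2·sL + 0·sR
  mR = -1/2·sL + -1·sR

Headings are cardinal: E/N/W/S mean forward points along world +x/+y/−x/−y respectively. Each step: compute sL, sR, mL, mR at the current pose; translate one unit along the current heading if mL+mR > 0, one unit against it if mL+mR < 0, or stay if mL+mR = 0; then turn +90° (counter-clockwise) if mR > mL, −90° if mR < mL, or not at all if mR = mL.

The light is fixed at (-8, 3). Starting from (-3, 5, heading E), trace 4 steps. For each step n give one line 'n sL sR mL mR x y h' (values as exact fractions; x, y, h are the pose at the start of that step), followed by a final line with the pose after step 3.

0 90/89 18/13 45/89 -2187/1157 -3 5 E
1 9/5 45 9/10 -459/10 -4 5 S
2 90 90/37 45 -1755/37 -4 6 W
3 9/4 9/10 9/8 -81/40 -3 6 N
final -3 5 E

n=0: pose=(-3,5,E); sL=90/89, sR=18/13; mL=45/89, mR=-2187/1157; mL+mR=-18/13 → advance -1; mR−mL=-2772/1157 → turn -1·90°
n=1: pose=(-4,5,S); sL=9/5, sR=45; mL=9/10, mR=-459/10; mL+mR=-45 → advance -1; mR−mL=-234/5 → turn -1·90°
n=2: pose=(-4,6,W); sL=90, sR=90/37; mL=45, mR=-1755/37; mL+mR=-90/37 → advance -1; mR−mL=-3420/37 → turn -1·90°
n=3: pose=(-3,6,N); sL=9/4, sR=9/10; mL=9/8, mR=-81/40; mL+mR=-9/10 → advance -1; mR−mL=-63/20 → turn -1·90°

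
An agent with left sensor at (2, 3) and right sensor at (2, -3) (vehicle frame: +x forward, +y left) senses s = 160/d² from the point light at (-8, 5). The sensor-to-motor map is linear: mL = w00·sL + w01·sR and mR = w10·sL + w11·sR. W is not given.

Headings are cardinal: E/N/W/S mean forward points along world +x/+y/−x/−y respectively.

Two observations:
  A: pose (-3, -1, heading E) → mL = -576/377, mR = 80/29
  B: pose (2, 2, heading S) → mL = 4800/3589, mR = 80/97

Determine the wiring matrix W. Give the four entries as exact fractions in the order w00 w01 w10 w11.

-1 1 1 0

obs A: pose=(-3,-1,E) → sL=80/29, sR=16/13, mL=-576/377, mR=80/29
obs B: pose=(2,2,S) → sL=80/97, sR=80/37, mL=4800/3589, mR=80/97
sensor matrix S = [[80/29, 16/13], [80/97, 80/37]]; det S = 6696960/1353053
solve [mL_A; mL_B] = S·[w00; w01] and [mR_A; mR_B] = S·[w10; w11]:
  w00 = -1, w01 = 1, w10 = 1, w11 = 0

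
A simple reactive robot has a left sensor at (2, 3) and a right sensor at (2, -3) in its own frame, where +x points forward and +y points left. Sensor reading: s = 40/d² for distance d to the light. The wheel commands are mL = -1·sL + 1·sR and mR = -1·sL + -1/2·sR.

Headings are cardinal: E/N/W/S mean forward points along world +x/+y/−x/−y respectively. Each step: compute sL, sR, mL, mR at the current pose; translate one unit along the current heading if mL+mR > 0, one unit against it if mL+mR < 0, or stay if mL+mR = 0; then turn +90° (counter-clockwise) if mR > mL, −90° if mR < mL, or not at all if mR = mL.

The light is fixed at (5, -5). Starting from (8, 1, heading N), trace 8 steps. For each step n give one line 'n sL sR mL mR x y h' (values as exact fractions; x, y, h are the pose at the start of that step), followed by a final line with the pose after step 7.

0 5/8 2/5 -9/40 -33/40 8 1 N
1 40/89 40/29 2400/2581 -2940/2581 8 0 E
2 20/17 4 48/17 -54/17 7 0 S
3 40/9 40/81 -320/81 -380/81 7 1 W
4 5/8 2/5 -9/40 -33/40 8 1 N
5 40/89 40/29 2400/2581 -2940/2581 8 0 E
6 20/17 4 48/17 -54/17 7 0 S
7 40/9 40/81 -320/81 -380/81 7 1 W
final 8 1 N

n=0: pose=(8,1,N); sL=5/8, sR=2/5; mL=-9/40, mR=-33/40; mL+mR=-21/20 → advance -1; mR−mL=-3/5 → turn -1·90°
n=1: pose=(8,0,E); sL=40/89, sR=40/29; mL=2400/2581, mR=-2940/2581; mL+mR=-540/2581 → advance -1; mR−mL=-60/29 → turn -1·90°
n=2: pose=(7,0,S); sL=20/17, sR=4; mL=48/17, mR=-54/17; mL+mR=-6/17 → advance -1; mR−mL=-6 → turn -1·90°
n=3: pose=(7,1,W); sL=40/9, sR=40/81; mL=-320/81, mR=-380/81; mL+mR=-700/81 → advance -1; mR−mL=-20/27 → turn -1·90°
n=4: pose=(8,1,N); sL=5/8, sR=2/5; mL=-9/40, mR=-33/40; mL+mR=-21/20 → advance -1; mR−mL=-3/5 → turn -1·90°
n=5: pose=(8,0,E); sL=40/89, sR=40/29; mL=2400/2581, mR=-2940/2581; mL+mR=-540/2581 → advance -1; mR−mL=-60/29 → turn -1·90°
n=6: pose=(7,0,S); sL=20/17, sR=4; mL=48/17, mR=-54/17; mL+mR=-6/17 → advance -1; mR−mL=-6 → turn -1·90°
n=7: pose=(7,1,W); sL=40/9, sR=40/81; mL=-320/81, mR=-380/81; mL+mR=-700/81 → advance -1; mR−mL=-20/27 → turn -1·90°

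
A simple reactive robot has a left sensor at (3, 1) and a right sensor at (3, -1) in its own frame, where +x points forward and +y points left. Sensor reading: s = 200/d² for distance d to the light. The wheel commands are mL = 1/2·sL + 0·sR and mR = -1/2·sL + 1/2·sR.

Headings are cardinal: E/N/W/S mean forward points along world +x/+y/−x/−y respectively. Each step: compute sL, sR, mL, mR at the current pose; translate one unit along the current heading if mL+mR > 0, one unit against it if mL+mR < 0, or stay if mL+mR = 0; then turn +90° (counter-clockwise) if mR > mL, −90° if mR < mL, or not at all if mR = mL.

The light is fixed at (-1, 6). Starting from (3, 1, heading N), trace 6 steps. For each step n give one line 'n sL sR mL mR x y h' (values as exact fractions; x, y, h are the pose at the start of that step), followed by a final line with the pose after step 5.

n=0: pose=(3,1,N); sL=200/13, sR=200/29; mL=100/13, mR=-1600/377; mL+mR=100/29 → advance +1; mR−mL=-4500/377 → turn -1·90°
n=1: pose=(3,2,E); sL=100/29, sR=100/37; mL=50/29, mR=-400/1073; mL+mR=50/37 → advance +1; mR−mL=-2250/1073 → turn -1·90°
n=2: pose=(4,2,S); sL=40/17, sR=40/13; mL=20/17, mR=80/221; mL+mR=20/13 → advance +1; mR−mL=-180/221 → turn -1·90°
n=3: pose=(4,1,W); sL=5, sR=10; mL=5/2, mR=5/2; mL+mR=5 → advance +1; mR−mL=0 → turn +0·90°
n=4: pose=(3,1,W); sL=200/37, sR=200/17; mL=100/37, mR=2000/629; mL+mR=100/17 → advance +1; mR−mL=300/629 → turn +1·90°
n=5: pose=(2,1,S); sL=5/2, sR=50/17; mL=5/4, mR=15/68; mL+mR=25/17 → advance +1; mR−mL=-35/34 → turn -1·90°

0 200/13 200/29 100/13 -1600/377 3 1 N
1 100/29 100/37 50/29 -400/1073 3 2 E
2 40/17 40/13 20/17 80/221 4 2 S
3 5 10 5/2 5/2 4 1 W
4 200/37 200/17 100/37 2000/629 3 1 W
5 5/2 50/17 5/4 15/68 2 1 S
final 2 0 W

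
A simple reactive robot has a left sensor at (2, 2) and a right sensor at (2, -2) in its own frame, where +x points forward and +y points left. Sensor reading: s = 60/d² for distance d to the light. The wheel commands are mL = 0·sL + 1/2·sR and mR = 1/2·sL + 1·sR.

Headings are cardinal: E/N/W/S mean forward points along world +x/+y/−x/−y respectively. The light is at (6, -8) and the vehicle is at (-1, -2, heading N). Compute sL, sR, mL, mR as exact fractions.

left sensor world pos  = (-3, 0); dL² = 145
right sensor world pos = (1, 0); dR² = 89
sL = 60/145 = 12/29
sR = 60/89 = 60/89
mL = 0·sL + 1/2·sR = 30/89
mR = 1/2·sL + 1·sR = 2274/2581

12/29 60/89 30/89 2274/2581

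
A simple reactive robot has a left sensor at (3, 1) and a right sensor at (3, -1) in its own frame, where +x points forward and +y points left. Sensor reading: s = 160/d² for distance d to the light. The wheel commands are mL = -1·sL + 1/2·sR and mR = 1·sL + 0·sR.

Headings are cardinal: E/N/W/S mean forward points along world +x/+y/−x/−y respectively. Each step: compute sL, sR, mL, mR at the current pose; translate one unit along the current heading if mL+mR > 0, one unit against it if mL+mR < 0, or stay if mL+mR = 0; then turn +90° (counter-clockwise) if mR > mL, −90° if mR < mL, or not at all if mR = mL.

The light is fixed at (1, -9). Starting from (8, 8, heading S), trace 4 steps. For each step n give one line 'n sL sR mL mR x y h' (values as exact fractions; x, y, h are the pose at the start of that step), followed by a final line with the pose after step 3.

n=0: pose=(8,8,S); sL=8/13, sR=20/29; mL=-102/377, mR=8/13; mL+mR=10/29 → advance +1; mR−mL=334/377 → turn +1·90°
n=1: pose=(8,7,E); sL=160/389, sR=32/65; mL=-4176/25285, mR=160/389; mL+mR=16/65 → advance +1; mR−mL=14576/25285 → turn +1·90°
n=2: pose=(9,7,N); sL=16/41, sR=80/221; mL=-1896/9061, mR=16/41; mL+mR=40/221 → advance +1; mR−mL=5432/9061 → turn +1·90°
n=3: pose=(9,8,W); sL=160/281, sR=160/349; mL=-33360/98069, mR=160/281; mL+mR=80/349 → advance +1; mR−mL=89200/98069 → turn +1·90°

0 8/13 20/29 -102/377 8/13 8 8 S
1 160/389 32/65 -4176/25285 160/389 8 7 E
2 16/41 80/221 -1896/9061 16/41 9 7 N
3 160/281 160/349 -33360/98069 160/281 9 8 W
final 8 8 S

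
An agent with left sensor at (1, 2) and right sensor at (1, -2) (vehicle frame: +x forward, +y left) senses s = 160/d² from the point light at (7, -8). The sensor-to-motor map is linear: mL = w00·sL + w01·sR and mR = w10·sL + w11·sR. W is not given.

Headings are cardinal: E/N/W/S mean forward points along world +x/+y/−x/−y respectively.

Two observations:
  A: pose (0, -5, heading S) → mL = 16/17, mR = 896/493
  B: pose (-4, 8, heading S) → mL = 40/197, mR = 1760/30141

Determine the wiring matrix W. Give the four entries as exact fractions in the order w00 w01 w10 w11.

0 1/2 1/2 -1/2

obs A: pose=(0,-5,S) → sL=160/29, sR=32/17, mL=16/17, mR=896/493
obs B: pose=(-4,8,S) → sL=80/153, sR=80/197, mL=40/197, mR=1760/30141
sensor matrix S = [[160/29, 32/17], [80/153, 80/197]]; det S = 18667520/14859513
solve [mL_A; mL_B] = S·[w00; w01] and [mR_A; mR_B] = S·[w10; w11]:
  w00 = 0, w01 = 1/2, w10 = 1/2, w11 = -1/2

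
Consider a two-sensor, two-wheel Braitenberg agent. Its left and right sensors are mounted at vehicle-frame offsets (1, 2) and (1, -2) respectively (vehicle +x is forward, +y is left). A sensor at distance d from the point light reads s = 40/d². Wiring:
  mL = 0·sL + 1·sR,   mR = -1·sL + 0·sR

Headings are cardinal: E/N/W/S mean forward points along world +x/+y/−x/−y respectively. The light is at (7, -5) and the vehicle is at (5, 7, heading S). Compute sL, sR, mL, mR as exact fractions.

left sensor world pos  = (7, 6); dL² = 121
right sensor world pos = (3, 6); dR² = 137
sL = 40/121 = 40/121
sR = 40/137 = 40/137
mL = 0·sL + 1·sR = 40/137
mR = -1·sL + 0·sR = -40/121

40/121 40/137 40/137 -40/121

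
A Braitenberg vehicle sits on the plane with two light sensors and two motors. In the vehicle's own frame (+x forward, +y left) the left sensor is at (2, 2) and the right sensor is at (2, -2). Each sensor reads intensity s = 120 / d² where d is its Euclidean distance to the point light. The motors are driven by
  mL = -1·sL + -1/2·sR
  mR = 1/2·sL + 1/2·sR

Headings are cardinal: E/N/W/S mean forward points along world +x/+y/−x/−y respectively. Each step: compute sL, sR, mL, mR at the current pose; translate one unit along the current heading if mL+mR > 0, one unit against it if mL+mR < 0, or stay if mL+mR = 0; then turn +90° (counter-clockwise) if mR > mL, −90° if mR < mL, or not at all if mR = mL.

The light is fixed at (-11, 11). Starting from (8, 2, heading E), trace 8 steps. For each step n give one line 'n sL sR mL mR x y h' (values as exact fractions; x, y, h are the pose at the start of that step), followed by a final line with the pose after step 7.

0 12/49 60/281 -4842/13769 3156/13769 8 2 E
1 24/61 120/449 -14436/27389 9048/27389 7 2 N
2 3/10 3/8 -39/80 27/80 7 1 W
3 8/39 120/433 -5804/16887 4072/16887 8 1 S
4 12/49 60/281 -4842/13769 3156/13769 8 2 E
5 24/61 120/449 -14436/27389 9048/27389 7 2 N
6 3/10 3/8 -39/80 27/80 7 1 W
7 8/39 120/433 -5804/16887 4072/16887 8 1 S
final 8 2 E

n=0: pose=(8,2,E); sL=12/49, sR=60/281; mL=-4842/13769, mR=3156/13769; mL+mR=-6/49 → advance -1; mR−mL=7998/13769 → turn +1·90°
n=1: pose=(7,2,N); sL=24/61, sR=120/449; mL=-14436/27389, mR=9048/27389; mL+mR=-12/61 → advance -1; mR−mL=23484/27389 → turn +1·90°
n=2: pose=(7,1,W); sL=3/10, sR=3/8; mL=-39/80, mR=27/80; mL+mR=-3/20 → advance -1; mR−mL=33/40 → turn +1·90°
n=3: pose=(8,1,S); sL=8/39, sR=120/433; mL=-5804/16887, mR=4072/16887; mL+mR=-4/39 → advance -1; mR−mL=3292/5629 → turn +1·90°
n=4: pose=(8,2,E); sL=12/49, sR=60/281; mL=-4842/13769, mR=3156/13769; mL+mR=-6/49 → advance -1; mR−mL=7998/13769 → turn +1·90°
n=5: pose=(7,2,N); sL=24/61, sR=120/449; mL=-14436/27389, mR=9048/27389; mL+mR=-12/61 → advance -1; mR−mL=23484/27389 → turn +1·90°
n=6: pose=(7,1,W); sL=3/10, sR=3/8; mL=-39/80, mR=27/80; mL+mR=-3/20 → advance -1; mR−mL=33/40 → turn +1·90°
n=7: pose=(8,1,S); sL=8/39, sR=120/433; mL=-5804/16887, mR=4072/16887; mL+mR=-4/39 → advance -1; mR−mL=3292/5629 → turn +1·90°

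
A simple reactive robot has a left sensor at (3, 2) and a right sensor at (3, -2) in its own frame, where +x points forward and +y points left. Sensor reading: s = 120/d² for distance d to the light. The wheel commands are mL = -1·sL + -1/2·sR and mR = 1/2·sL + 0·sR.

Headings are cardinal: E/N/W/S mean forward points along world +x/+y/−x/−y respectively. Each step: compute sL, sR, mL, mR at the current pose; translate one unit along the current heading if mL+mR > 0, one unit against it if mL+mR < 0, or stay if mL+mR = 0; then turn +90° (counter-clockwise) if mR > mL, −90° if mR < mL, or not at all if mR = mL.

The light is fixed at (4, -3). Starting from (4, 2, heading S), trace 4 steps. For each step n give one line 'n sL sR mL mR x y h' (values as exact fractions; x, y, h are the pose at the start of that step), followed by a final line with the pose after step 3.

0 15 15 -45/2 15/2 4 2 S
1 120/73 24/5 -1476/365 60/73 4 3 E
2 4/3 60/41 -254/123 2/3 3 3 N
3 24/5 24/13 -372/65 12/5 3 2 W
final 4 2 S

n=0: pose=(4,2,S); sL=15, sR=15; mL=-45/2, mR=15/2; mL+mR=-15 → advance -1; mR−mL=30 → turn +1·90°
n=1: pose=(4,3,E); sL=120/73, sR=24/5; mL=-1476/365, mR=60/73; mL+mR=-1176/365 → advance -1; mR−mL=1776/365 → turn +1·90°
n=2: pose=(3,3,N); sL=4/3, sR=60/41; mL=-254/123, mR=2/3; mL+mR=-172/123 → advance -1; mR−mL=112/41 → turn +1·90°
n=3: pose=(3,2,W); sL=24/5, sR=24/13; mL=-372/65, mR=12/5; mL+mR=-216/65 → advance -1; mR−mL=528/65 → turn +1·90°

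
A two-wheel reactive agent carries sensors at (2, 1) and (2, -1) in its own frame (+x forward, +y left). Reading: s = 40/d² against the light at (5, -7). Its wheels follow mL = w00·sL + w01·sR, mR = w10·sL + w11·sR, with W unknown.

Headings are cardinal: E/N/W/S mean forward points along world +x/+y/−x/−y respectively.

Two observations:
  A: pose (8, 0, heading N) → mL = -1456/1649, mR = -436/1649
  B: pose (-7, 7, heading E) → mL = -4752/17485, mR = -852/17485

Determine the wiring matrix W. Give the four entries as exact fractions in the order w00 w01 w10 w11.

obs A: pose=(8,0,N) → sL=8/17, sR=40/97, mL=-1456/1649, mR=-436/1649
obs B: pose=(-7,7,E) → sL=8/65, sR=40/269, mL=-4752/17485, mR=-852/17485
sensor matrix S = [[8/17, 40/97], [8/65, 40/269]]; det S = 110848/5766553
solve [mL_A; mL_B] = S·[w00; w01] and [mR_A; mR_B] = S·[w10; w11]:
  w00 = -1, w01 = -1, w10 = -1, w11 = 1/2

-1 -1 -1 1/2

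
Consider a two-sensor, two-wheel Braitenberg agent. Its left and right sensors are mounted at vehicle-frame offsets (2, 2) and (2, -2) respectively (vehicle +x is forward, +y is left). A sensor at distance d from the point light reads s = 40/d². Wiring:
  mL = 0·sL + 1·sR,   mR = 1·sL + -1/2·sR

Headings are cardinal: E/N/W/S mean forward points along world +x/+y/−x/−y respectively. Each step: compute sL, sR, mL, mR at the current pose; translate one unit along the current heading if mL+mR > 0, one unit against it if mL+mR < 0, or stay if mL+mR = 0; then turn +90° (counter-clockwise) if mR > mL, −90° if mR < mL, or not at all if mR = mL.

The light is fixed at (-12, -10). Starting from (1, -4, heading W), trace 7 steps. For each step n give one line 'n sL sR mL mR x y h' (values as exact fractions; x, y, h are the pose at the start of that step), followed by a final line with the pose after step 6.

0 40/137 8/37 8/37 932/5069 1 -4 W
1 10/41 2/13 2/13 89/533 0 -4 N
2 8/25 40/181 40/181 948/4525 0 -3 W
3 20/81 4/25 4/25 338/2025 -1 -3 N
4 40/117 40/181 40/181 4900/21177 -1 -2 W
5 2/9 2/5 2/5 1/45 -2 -2 S
6 40/89 8/29 8/29 804/2581 -2 -3 W
final -3 -3 S

n=0: pose=(1,-4,W); sL=40/137, sR=8/37; mL=8/37, mR=932/5069; mL+mR=2028/5069 → advance +1; mR−mL=-164/5069 → turn -1·90°
n=1: pose=(0,-4,N); sL=10/41, sR=2/13; mL=2/13, mR=89/533; mL+mR=171/533 → advance +1; mR−mL=7/533 → turn +1·90°
n=2: pose=(0,-3,W); sL=8/25, sR=40/181; mL=40/181, mR=948/4525; mL+mR=1948/4525 → advance +1; mR−mL=-52/4525 → turn -1·90°
n=3: pose=(-1,-3,N); sL=20/81, sR=4/25; mL=4/25, mR=338/2025; mL+mR=662/2025 → advance +1; mR−mL=14/2025 → turn +1·90°
n=4: pose=(-1,-2,W); sL=40/117, sR=40/181; mL=40/181, mR=4900/21177; mL+mR=9580/21177 → advance +1; mR−mL=220/21177 → turn +1·90°
n=5: pose=(-2,-2,S); sL=2/9, sR=2/5; mL=2/5, mR=1/45; mL+mR=19/45 → advance +1; mR−mL=-17/45 → turn -1·90°
n=6: pose=(-2,-3,W); sL=40/89, sR=8/29; mL=8/29, mR=804/2581; mL+mR=1516/2581 → advance +1; mR−mL=92/2581 → turn +1·90°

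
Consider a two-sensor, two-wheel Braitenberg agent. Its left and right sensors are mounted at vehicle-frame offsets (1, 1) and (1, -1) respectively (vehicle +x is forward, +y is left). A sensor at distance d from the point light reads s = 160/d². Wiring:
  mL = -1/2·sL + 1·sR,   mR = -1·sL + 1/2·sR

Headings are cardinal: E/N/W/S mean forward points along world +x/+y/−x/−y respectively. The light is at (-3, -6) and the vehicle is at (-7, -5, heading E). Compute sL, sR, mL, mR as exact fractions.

left sensor world pos  = (-6, -4); dL² = 13
right sensor world pos = (-6, -6); dR² = 9
sL = 160/13 = 160/13
sR = 160/9 = 160/9
mL = -1/2·sL + 1·sR = 1360/117
mR = -1·sL + 1/2·sR = -400/117

160/13 160/9 1360/117 -400/117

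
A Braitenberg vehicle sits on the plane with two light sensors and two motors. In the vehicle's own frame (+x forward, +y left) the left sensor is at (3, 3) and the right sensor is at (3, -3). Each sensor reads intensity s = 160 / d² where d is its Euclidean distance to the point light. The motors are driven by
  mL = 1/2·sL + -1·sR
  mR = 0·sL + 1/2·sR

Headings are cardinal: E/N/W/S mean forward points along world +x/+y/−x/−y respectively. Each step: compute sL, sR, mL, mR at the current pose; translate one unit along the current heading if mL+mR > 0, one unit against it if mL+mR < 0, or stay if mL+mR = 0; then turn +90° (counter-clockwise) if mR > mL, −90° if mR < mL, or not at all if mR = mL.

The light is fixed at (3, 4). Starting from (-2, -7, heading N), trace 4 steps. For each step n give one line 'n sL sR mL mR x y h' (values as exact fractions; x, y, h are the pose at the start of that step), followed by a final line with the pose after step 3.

n=0: pose=(-2,-7,N); sL=5/4, sR=40/17; mL=-235/136, mR=20/17; mL+mR=-75/136 → advance -1; mR−mL=395/136 → turn +1·90°
n=1: pose=(-2,-8,W); sL=160/289, sR=32/29; mL=-6928/8381, mR=16/29; mL+mR=-2304/8381 → advance -1; mR−mL=11552/8381 → turn +1·90°
n=2: pose=(-1,-8,S); sL=80/113, sR=80/137; mL=-3560/15481, mR=40/137; mL+mR=960/15481 → advance +1; mR−mL=8080/15481 → turn +1·90°
n=3: pose=(-1,-9,E); sL=160/101, sR=160/257; mL=4400/25957, mR=80/257; mL+mR=12480/25957 → advance +1; mR−mL=3680/25957 → turn +1·90°

0 5/4 40/17 -235/136 20/17 -2 -7 N
1 160/289 32/29 -6928/8381 16/29 -2 -8 W
2 80/113 80/137 -3560/15481 40/137 -1 -8 S
3 160/101 160/257 4400/25957 80/257 -1 -9 E
final 0 -9 N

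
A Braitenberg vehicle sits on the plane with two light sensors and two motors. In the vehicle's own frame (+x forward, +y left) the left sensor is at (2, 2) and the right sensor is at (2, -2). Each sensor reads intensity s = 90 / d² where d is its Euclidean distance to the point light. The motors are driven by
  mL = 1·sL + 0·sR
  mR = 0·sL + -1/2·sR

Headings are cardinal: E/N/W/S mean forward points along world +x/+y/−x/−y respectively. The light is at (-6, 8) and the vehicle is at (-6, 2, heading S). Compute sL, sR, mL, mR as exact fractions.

45/34 45/34 45/34 -45/68

left sensor world pos  = (-4, 0); dL² = 68
right sensor world pos = (-8, 0); dR² = 68
sL = 90/68 = 45/34
sR = 90/68 = 45/34
mL = 1·sL + 0·sR = 45/34
mR = 0·sL + -1/2·sR = -45/68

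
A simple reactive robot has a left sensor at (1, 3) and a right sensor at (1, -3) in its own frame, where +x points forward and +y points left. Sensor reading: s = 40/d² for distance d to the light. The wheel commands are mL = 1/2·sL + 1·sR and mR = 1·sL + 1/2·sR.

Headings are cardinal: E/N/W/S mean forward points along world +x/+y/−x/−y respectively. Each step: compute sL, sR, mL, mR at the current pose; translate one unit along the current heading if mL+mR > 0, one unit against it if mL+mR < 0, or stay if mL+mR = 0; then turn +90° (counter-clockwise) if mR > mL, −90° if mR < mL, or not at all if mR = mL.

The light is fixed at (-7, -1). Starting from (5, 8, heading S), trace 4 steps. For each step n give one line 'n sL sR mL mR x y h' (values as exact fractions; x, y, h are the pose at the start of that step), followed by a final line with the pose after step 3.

n=0: pose=(5,8,S); sL=40/289, sR=8/29; mL=2892/8381, mR=2316/8381; mL+mR=5208/8381 → advance +1; mR−mL=-576/8381 → turn -1·90°
n=1: pose=(5,7,W); sL=20/73, sR=20/121; mL=2670/8833, mR=3150/8833; mL+mR=5820/8833 → advance +1; mR−mL=480/8833 → turn +1·90°
n=2: pose=(4,7,S); sL=8/49, sR=40/113; mL=2412/5537, mR=1884/5537; mL+mR=4296/5537 → advance +1; mR−mL=-528/5537 → turn -1·90°
n=3: pose=(4,6,W); sL=10/29, sR=1/5; mL=54/145, mR=129/290; mL+mR=237/290 → advance +1; mR−mL=21/290 → turn +1·90°

0 40/289 8/29 2892/8381 2316/8381 5 8 S
1 20/73 20/121 2670/8833 3150/8833 5 7 W
2 8/49 40/113 2412/5537 1884/5537 4 7 S
3 10/29 1/5 54/145 129/290 4 6 W
final 3 6 S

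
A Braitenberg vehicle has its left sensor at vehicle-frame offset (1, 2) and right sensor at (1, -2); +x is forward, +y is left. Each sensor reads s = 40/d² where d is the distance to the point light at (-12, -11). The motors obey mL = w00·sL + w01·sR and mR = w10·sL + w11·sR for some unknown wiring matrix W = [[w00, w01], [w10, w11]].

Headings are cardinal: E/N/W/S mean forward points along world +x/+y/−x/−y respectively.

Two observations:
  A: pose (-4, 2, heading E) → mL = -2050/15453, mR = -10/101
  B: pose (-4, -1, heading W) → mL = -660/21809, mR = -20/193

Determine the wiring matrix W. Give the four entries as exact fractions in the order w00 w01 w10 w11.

1/2 -1 0 -1/2

obs A: pose=(-4,2,E) → sL=20/153, sR=20/101, mL=-2050/15453, mR=-10/101
obs B: pose=(-4,-1,W) → sL=40/113, sR=40/193, mL=-660/21809, mR=-20/193
sensor matrix S = [[20/153, 20/101], [40/113, 40/193]]; det S = -14492800/337014477
solve [mL_A; mL_B] = S·[w00; w01] and [mR_A; mR_B] = S·[w10; w11]:
  w00 = 1/2, w01 = -1, w10 = 0, w11 = -1/2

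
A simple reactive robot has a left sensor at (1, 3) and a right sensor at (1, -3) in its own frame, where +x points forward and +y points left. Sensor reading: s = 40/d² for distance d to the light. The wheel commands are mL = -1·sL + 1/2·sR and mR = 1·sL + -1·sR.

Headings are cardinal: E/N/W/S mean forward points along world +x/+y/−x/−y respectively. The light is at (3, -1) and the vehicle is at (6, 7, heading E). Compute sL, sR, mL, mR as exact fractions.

left sensor world pos  = (7, 10); dL² = 137
right sensor world pos = (7, 4); dR² = 41
sL = 40/137 = 40/137
sR = 40/41 = 40/41
mL = -1·sL + 1/2·sR = 1100/5617
mR = 1·sL + -1·sR = -3840/5617

40/137 40/41 1100/5617 -3840/5617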